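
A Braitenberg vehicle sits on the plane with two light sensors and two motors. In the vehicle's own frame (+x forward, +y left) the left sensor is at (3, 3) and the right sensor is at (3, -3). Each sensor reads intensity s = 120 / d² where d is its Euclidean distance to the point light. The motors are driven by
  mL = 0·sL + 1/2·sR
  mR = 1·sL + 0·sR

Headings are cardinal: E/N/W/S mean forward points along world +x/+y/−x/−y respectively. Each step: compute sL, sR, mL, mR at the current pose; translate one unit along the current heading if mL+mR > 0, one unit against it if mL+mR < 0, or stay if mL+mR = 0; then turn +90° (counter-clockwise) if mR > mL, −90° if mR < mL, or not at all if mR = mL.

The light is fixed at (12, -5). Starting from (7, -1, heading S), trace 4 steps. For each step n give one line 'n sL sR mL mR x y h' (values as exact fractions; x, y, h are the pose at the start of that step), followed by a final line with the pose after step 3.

0 24 24/13 12/13 24 7 -1 S
1 3 30 15 3 7 -2 E
2 120 120/49 60/49 120 8 -2 S
3 60/13 60 30 60/13 8 -3 E
final 9 -3 S

n=0: pose=(7,-1,S); sL=24, sR=24/13; mL=12/13, mR=24; mL+mR=324/13 → advance +1; mR−mL=300/13 → turn +1·90°
n=1: pose=(7,-2,E); sL=3, sR=30; mL=15, mR=3; mL+mR=18 → advance +1; mR−mL=-12 → turn -1·90°
n=2: pose=(8,-2,S); sL=120, sR=120/49; mL=60/49, mR=120; mL+mR=5940/49 → advance +1; mR−mL=5820/49 → turn +1·90°
n=3: pose=(8,-3,E); sL=60/13, sR=60; mL=30, mR=60/13; mL+mR=450/13 → advance +1; mR−mL=-330/13 → turn -1·90°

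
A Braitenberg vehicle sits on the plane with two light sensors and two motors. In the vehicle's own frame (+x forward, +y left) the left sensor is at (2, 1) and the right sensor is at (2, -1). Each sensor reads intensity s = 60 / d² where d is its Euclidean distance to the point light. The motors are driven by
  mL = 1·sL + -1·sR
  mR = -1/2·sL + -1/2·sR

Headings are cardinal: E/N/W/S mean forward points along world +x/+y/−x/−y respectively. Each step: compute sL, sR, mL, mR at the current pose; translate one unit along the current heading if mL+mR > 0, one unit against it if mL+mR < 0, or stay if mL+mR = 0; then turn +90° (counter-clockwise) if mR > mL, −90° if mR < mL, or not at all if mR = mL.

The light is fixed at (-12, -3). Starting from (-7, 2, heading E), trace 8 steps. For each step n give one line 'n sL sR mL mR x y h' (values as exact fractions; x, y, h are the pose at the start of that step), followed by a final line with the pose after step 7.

n=0: pose=(-7,2,E); sL=12/17, sR=12/13; mL=-48/221, mR=-180/221; mL+mR=-228/221 → advance -1; mR−mL=-132/221 → turn -1·90°
n=1: pose=(-8,2,S); sL=30/17, sR=10/3; mL=-80/51, mR=-130/51; mL+mR=-70/17 → advance -1; mR−mL=-50/51 → turn -1·90°
n=2: pose=(-8,3,W); sL=60/29, sR=60/53; mL=1440/1537, mR=-2460/1537; mL+mR=-1020/1537 → advance -1; mR−mL=-3900/1537 → turn -1·90°
n=3: pose=(-7,3,N); sL=3/4, sR=3/5; mL=3/20, mR=-27/40; mL+mR=-21/40 → advance -1; mR−mL=-33/40 → turn -1·90°
n=4: pose=(-7,2,E); sL=12/17, sR=12/13; mL=-48/221, mR=-180/221; mL+mR=-228/221 → advance -1; mR−mL=-132/221 → turn -1·90°
n=5: pose=(-8,2,S); sL=30/17, sR=10/3; mL=-80/51, mR=-130/51; mL+mR=-70/17 → advance -1; mR−mL=-50/51 → turn -1·90°
n=6: pose=(-8,3,W); sL=60/29, sR=60/53; mL=1440/1537, mR=-2460/1537; mL+mR=-1020/1537 → advance -1; mR−mL=-3900/1537 → turn -1·90°
n=7: pose=(-7,3,N); sL=3/4, sR=3/5; mL=3/20, mR=-27/40; mL+mR=-21/40 → advance -1; mR−mL=-33/40 → turn -1·90°

0 12/17 12/13 -48/221 -180/221 -7 2 E
1 30/17 10/3 -80/51 -130/51 -8 2 S
2 60/29 60/53 1440/1537 -2460/1537 -8 3 W
3 3/4 3/5 3/20 -27/40 -7 3 N
4 12/17 12/13 -48/221 -180/221 -7 2 E
5 30/17 10/3 -80/51 -130/51 -8 2 S
6 60/29 60/53 1440/1537 -2460/1537 -8 3 W
7 3/4 3/5 3/20 -27/40 -7 3 N
final -7 2 E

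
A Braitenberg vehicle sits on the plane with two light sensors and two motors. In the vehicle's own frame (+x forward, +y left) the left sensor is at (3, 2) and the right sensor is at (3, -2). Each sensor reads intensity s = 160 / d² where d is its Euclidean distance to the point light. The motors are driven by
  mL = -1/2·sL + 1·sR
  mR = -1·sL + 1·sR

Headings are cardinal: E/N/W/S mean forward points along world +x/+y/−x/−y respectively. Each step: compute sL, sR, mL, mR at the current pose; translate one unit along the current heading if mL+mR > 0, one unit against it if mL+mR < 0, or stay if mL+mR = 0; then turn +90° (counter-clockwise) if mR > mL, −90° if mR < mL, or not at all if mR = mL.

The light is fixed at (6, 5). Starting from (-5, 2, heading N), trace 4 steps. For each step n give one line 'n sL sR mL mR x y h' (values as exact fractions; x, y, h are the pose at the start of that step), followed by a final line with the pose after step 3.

0 160/169 160/81 20560/13689 14080/13689 -5 2 N
1 5/2 2 3/4 -1/2 -5 3 E
2 160/89 160/169 720/15041 -12800/15041 -4 3 S
3 80/89 16/17 744/1513 64/1513 -4 4 W
final -5 4 N

n=0: pose=(-5,2,N); sL=160/169, sR=160/81; mL=20560/13689, mR=14080/13689; mL+mR=34640/13689 → advance +1; mR−mL=-80/169 → turn -1·90°
n=1: pose=(-5,3,E); sL=5/2, sR=2; mL=3/4, mR=-1/2; mL+mR=1/4 → advance +1; mR−mL=-5/4 → turn -1·90°
n=2: pose=(-4,3,S); sL=160/89, sR=160/169; mL=720/15041, mR=-12800/15041; mL+mR=-12080/15041 → advance -1; mR−mL=-80/89 → turn -1·90°
n=3: pose=(-4,4,W); sL=80/89, sR=16/17; mL=744/1513, mR=64/1513; mL+mR=808/1513 → advance +1; mR−mL=-40/89 → turn -1·90°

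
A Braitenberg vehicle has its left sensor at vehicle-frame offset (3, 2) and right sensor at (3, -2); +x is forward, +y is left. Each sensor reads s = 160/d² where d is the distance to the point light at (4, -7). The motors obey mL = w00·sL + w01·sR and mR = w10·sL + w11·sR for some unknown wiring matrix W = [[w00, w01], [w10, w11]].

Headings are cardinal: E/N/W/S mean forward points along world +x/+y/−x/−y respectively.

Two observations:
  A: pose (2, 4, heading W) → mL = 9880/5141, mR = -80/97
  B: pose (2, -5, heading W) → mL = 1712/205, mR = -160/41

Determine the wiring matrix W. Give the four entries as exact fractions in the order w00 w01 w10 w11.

1 1/2 0 -1

obs A: pose=(2,4,W) → sL=80/53, sR=80/97, mL=9880/5141, mR=-80/97
obs B: pose=(2,-5,W) → sL=32/5, sR=160/41, mL=1712/205, mR=-160/41
sensor matrix S = [[80/53, 80/97], [32/5, 160/41]]; det S = 129024/210781
solve [mL_A; mL_B] = S·[w00; w01] and [mR_A; mR_B] = S·[w10; w11]:
  w00 = 1, w01 = 1/2, w10 = 0, w11 = -1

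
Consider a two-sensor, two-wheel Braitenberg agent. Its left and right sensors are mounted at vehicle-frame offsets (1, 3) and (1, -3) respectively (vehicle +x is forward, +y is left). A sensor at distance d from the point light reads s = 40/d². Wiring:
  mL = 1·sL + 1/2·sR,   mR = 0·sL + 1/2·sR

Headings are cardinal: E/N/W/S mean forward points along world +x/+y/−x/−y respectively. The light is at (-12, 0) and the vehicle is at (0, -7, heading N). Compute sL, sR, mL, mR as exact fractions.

40/117 40/261 1420/3393 20/261

left sensor world pos  = (-3, -6); dL² = 117
right sensor world pos = (3, -6); dR² = 261
sL = 40/117 = 40/117
sR = 40/261 = 40/261
mL = 1·sL + 1/2·sR = 1420/3393
mR = 0·sL + 1/2·sR = 20/261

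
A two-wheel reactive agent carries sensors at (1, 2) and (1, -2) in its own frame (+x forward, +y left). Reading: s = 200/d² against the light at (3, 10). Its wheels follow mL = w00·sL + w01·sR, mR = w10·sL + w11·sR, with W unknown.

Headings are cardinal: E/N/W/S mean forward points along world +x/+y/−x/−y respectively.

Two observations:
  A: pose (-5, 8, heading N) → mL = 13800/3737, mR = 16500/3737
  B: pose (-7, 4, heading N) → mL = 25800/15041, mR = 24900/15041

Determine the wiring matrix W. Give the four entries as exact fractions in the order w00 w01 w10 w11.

obs A: pose=(-5,8,N) → sL=200/101, sR=200/37, mL=13800/3737, mR=16500/3737
obs B: pose=(-7,4,N) → sL=200/169, sR=200/89, mL=25800/15041, mR=24900/15041
sensor matrix S = [[200/101, 200/37], [200/169, 200/89]]; det S = -109440000/56208217
solve [mL_A; mL_B] = S·[w00; w01] and [mR_A; mR_B] = S·[w10; w11]:
  w00 = 1/2, w01 = 1/2, w10 = -1/2, w11 = 1

1/2 1/2 -1/2 1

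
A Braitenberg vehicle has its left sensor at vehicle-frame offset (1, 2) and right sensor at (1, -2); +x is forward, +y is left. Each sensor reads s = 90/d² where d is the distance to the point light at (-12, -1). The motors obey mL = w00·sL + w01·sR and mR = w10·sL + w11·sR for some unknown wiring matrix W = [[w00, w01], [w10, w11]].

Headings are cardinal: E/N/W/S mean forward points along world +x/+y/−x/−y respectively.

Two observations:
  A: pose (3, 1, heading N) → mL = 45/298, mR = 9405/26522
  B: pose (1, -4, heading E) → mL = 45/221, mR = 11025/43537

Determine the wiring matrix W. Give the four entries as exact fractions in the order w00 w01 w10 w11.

obs A: pose=(3,1,N) → sL=45/89, sR=45/149, mL=45/298, mR=9405/26522
obs B: pose=(1,-4,E) → sL=90/197, sR=90/221, mL=45/221, mR=11025/43537
sensor matrix S = [[45/89, 45/149], [90/197, 90/221]]; det S = 39220200/577344157
solve [mL_A; mL_B] = S·[w00; w01] and [mR_A; mR_B] = S·[w10; w11]:
  w00 = 0, w01 = 1/2, w10 = 1, w11 = -1/2

0 1/2 1 -1/2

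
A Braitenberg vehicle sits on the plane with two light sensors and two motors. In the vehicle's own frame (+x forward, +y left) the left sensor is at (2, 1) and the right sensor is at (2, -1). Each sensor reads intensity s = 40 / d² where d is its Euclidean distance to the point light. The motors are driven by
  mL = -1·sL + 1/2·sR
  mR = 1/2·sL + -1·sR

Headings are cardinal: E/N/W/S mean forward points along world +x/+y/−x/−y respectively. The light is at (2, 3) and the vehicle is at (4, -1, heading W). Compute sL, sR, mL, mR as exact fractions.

8/5 40/9 28/45 -164/45

left sensor world pos  = (2, -2); dL² = 25
right sensor world pos = (2, 0); dR² = 9
sL = 40/25 = 8/5
sR = 40/9 = 40/9
mL = -1·sL + 1/2·sR = 28/45
mR = 1/2·sL + -1·sR = -164/45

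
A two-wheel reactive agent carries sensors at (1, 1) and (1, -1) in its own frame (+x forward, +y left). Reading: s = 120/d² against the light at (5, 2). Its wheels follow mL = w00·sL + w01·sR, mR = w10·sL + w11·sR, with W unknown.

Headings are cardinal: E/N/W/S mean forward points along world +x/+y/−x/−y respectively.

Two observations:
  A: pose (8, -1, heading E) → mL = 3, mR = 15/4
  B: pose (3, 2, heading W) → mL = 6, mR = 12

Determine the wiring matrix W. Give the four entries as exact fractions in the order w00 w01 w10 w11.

obs A: pose=(8,-1,E) → sL=6, sR=15/4, mL=3, mR=15/4
obs B: pose=(3,2,W) → sL=12, sR=12, mL=6, mR=12
sensor matrix S = [[6, 15/4], [12, 12]]; det S = 27
solve [mL_A; mL_B] = S·[w00; w01] and [mR_A; mR_B] = S·[w10; w11]:
  w00 = 1/2, w01 = 0, w10 = 0, w11 = 1

1/2 0 0 1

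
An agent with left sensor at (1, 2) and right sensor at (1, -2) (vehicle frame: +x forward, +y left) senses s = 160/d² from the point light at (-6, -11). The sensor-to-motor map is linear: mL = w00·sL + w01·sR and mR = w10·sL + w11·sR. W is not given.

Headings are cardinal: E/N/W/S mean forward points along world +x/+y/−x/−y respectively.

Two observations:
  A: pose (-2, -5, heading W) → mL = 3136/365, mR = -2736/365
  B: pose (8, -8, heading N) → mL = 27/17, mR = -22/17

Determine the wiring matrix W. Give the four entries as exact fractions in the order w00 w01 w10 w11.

obs A: pose=(-2,-5,W) → sL=32/5, sR=160/73, mL=3136/365, mR=-2736/365
obs B: pose=(8,-8,N) → sL=1, sR=10/17, mL=27/17, mR=-22/17
sensor matrix S = [[32/5, 160/73], [1, 10/17]]; det S = 1952/1241
solve [mL_A; mL_B] = S·[w00; w01] and [mR_A; mR_B] = S·[w10; w11]:
  w00 = 1, w01 = 1, w10 = -1, w11 = -1/2

1 1 -1 -1/2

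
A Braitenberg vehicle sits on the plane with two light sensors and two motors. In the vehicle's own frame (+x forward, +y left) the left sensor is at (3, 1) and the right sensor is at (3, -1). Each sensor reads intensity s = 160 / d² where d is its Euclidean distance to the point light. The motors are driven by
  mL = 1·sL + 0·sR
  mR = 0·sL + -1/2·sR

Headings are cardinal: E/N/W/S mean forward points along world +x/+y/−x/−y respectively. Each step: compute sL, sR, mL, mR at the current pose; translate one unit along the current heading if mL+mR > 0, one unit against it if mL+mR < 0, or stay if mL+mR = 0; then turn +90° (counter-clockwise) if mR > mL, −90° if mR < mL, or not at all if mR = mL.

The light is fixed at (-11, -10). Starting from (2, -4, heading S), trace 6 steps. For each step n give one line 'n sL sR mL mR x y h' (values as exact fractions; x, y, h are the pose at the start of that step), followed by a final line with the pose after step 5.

n=0: pose=(2,-4,S); sL=32/41, sR=160/153; mL=32/41, mR=-80/153; mL+mR=1616/6273 → advance +1; mR−mL=-8176/6273 → turn -1·90°
n=1: pose=(2,-5,W); sL=40/29, sR=20/17; mL=40/29, mR=-10/17; mL+mR=390/493 → advance +1; mR−mL=-970/493 → turn -1·90°
n=2: pose=(1,-5,N); sL=32/37, sR=160/233; mL=32/37, mR=-80/233; mL+mR=4496/8621 → advance +1; mR−mL=-10416/8621 → turn -1·90°
n=3: pose=(1,-4,E); sL=80/137, sR=16/25; mL=80/137, mR=-8/25; mL+mR=904/3425 → advance +1; mR−mL=-3096/3425 → turn -1·90°
n=4: pose=(2,-4,S); sL=32/41, sR=160/153; mL=32/41, mR=-80/153; mL+mR=1616/6273 → advance +1; mR−mL=-8176/6273 → turn -1·90°
n=5: pose=(2,-5,W); sL=40/29, sR=20/17; mL=40/29, mR=-10/17; mL+mR=390/493 → advance +1; mR−mL=-970/493 → turn -1·90°

0 32/41 160/153 32/41 -80/153 2 -4 S
1 40/29 20/17 40/29 -10/17 2 -5 W
2 32/37 160/233 32/37 -80/233 1 -5 N
3 80/137 16/25 80/137 -8/25 1 -4 E
4 32/41 160/153 32/41 -80/153 2 -4 S
5 40/29 20/17 40/29 -10/17 2 -5 W
final 1 -5 N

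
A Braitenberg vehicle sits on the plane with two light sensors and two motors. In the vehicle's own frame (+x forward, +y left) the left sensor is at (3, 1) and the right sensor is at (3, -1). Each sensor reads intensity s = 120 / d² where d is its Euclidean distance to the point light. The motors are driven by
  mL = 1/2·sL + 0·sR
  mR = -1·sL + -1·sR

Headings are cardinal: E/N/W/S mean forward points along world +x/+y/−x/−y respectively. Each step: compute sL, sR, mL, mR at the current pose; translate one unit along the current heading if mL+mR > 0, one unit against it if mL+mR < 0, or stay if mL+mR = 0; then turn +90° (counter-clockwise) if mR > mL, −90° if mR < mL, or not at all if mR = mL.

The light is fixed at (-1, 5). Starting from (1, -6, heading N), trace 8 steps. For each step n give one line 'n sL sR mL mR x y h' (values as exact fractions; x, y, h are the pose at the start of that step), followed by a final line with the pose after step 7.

0 24/13 120/73 12/13 -3312/949 1 -6 N
1 60/73 60/97 30/73 -10200/7081 1 -7 E
2 120/229 8/15 60/229 -3632/3435 0 -7 S
3 30/37 15/13 15/37 -945/481 0 -6 W
4 24/13 120/73 12/13 -3312/949 1 -6 N
5 60/73 60/97 30/73 -10200/7081 1 -7 E
6 120/229 8/15 60/229 -3632/3435 0 -7 S
7 30/37 15/13 15/37 -945/481 0 -6 W
final 1 -6 N

n=0: pose=(1,-6,N); sL=24/13, sR=120/73; mL=12/13, mR=-3312/949; mL+mR=-2436/949 → advance -1; mR−mL=-4188/949 → turn -1·90°
n=1: pose=(1,-7,E); sL=60/73, sR=60/97; mL=30/73, mR=-10200/7081; mL+mR=-7290/7081 → advance -1; mR−mL=-13110/7081 → turn -1·90°
n=2: pose=(0,-7,S); sL=120/229, sR=8/15; mL=60/229, mR=-3632/3435; mL+mR=-2732/3435 → advance -1; mR−mL=-4532/3435 → turn -1·90°
n=3: pose=(0,-6,W); sL=30/37, sR=15/13; mL=15/37, mR=-945/481; mL+mR=-750/481 → advance -1; mR−mL=-1140/481 → turn -1·90°
n=4: pose=(1,-6,N); sL=24/13, sR=120/73; mL=12/13, mR=-3312/949; mL+mR=-2436/949 → advance -1; mR−mL=-4188/949 → turn -1·90°
n=5: pose=(1,-7,E); sL=60/73, sR=60/97; mL=30/73, mR=-10200/7081; mL+mR=-7290/7081 → advance -1; mR−mL=-13110/7081 → turn -1·90°
n=6: pose=(0,-7,S); sL=120/229, sR=8/15; mL=60/229, mR=-3632/3435; mL+mR=-2732/3435 → advance -1; mR−mL=-4532/3435 → turn -1·90°
n=7: pose=(0,-6,W); sL=30/37, sR=15/13; mL=15/37, mR=-945/481; mL+mR=-750/481 → advance -1; mR−mL=-1140/481 → turn -1·90°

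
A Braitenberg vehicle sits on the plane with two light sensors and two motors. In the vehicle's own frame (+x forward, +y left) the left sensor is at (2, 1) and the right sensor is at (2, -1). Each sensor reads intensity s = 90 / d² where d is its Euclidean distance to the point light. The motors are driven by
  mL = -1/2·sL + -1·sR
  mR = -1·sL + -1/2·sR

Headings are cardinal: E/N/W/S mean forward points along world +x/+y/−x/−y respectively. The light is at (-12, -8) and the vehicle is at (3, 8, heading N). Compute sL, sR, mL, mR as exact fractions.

left sensor world pos  = (2, 10); dL² = 520
right sensor world pos = (4, 10); dR² = 580
sL = 90/520 = 9/52
sR = 90/580 = 9/58
mL = -1/2·sL + -1·sR = -729/3016
mR = -1·sL + -1/2·sR = -189/754

9/52 9/58 -729/3016 -189/754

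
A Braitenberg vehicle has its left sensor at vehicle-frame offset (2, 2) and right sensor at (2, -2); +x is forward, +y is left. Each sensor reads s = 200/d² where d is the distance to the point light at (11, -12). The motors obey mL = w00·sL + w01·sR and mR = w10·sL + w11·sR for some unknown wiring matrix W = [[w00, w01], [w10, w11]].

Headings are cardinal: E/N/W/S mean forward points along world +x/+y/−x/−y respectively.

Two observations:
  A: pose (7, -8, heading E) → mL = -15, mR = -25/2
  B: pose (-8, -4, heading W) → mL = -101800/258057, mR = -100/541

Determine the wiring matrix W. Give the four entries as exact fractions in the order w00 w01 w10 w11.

-1/2 -1/2 0 -1/2

obs A: pose=(7,-8,E) → sL=5, sR=25, mL=-15, mR=-25/2
obs B: pose=(-8,-4,W) → sL=200/477, sR=200/541, mL=-101800/258057, mR=-100/541
sensor matrix S = [[5, 25], [200/477, 200/541]]; det S = -2228000/258057
solve [mL_A; mL_B] = S·[w00; w01] and [mR_A; mR_B] = S·[w10; w11]:
  w00 = -1/2, w01 = -1/2, w10 = 0, w11 = -1/2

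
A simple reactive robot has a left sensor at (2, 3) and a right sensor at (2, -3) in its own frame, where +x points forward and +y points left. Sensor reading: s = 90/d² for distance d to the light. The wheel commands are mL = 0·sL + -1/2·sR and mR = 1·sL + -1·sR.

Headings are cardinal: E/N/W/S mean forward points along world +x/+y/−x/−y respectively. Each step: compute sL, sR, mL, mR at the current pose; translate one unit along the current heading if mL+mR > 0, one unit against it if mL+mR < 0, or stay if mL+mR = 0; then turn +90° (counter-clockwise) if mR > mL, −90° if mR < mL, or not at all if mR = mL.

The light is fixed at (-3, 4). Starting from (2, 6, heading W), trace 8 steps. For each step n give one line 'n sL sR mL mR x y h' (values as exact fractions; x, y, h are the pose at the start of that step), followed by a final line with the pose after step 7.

0 9 45/17 -45/34 108/17 2 6 W
1 90/49 90 -45 -4320/49 1 6 S
2 45/2 9/4 -9/8 81/4 1 7 W
3 90/37 90 -45 -3240/37 0 7 S
4 45 9/5 -9/10 216/5 0 8 W
5 90/29 18 -9 -432/29 -1 8 S
6 45/2 45/32 -45/64 675/32 -1 9 W
7 18/5 90/13 -45/13 -216/65 -2 9 S
final -2 10 E

n=0: pose=(2,6,W); sL=9, sR=45/17; mL=-45/34, mR=108/17; mL+mR=171/34 → advance +1; mR−mL=261/34 → turn +1·90°
n=1: pose=(1,6,S); sL=90/49, sR=90; mL=-45, mR=-4320/49; mL+mR=-6525/49 → advance -1; mR−mL=-2115/49 → turn -1·90°
n=2: pose=(1,7,W); sL=45/2, sR=9/4; mL=-9/8, mR=81/4; mL+mR=153/8 → advance +1; mR−mL=171/8 → turn +1·90°
n=3: pose=(0,7,S); sL=90/37, sR=90; mL=-45, mR=-3240/37; mL+mR=-4905/37 → advance -1; mR−mL=-1575/37 → turn -1·90°
n=4: pose=(0,8,W); sL=45, sR=9/5; mL=-9/10, mR=216/5; mL+mR=423/10 → advance +1; mR−mL=441/10 → turn +1·90°
n=5: pose=(-1,8,S); sL=90/29, sR=18; mL=-9, mR=-432/29; mL+mR=-693/29 → advance -1; mR−mL=-171/29 → turn -1·90°
n=6: pose=(-1,9,W); sL=45/2, sR=45/32; mL=-45/64, mR=675/32; mL+mR=1305/64 → advance +1; mR−mL=1395/64 → turn +1·90°
n=7: pose=(-2,9,S); sL=18/5, sR=90/13; mL=-45/13, mR=-216/65; mL+mR=-441/65 → advance -1; mR−mL=9/65 → turn +1·90°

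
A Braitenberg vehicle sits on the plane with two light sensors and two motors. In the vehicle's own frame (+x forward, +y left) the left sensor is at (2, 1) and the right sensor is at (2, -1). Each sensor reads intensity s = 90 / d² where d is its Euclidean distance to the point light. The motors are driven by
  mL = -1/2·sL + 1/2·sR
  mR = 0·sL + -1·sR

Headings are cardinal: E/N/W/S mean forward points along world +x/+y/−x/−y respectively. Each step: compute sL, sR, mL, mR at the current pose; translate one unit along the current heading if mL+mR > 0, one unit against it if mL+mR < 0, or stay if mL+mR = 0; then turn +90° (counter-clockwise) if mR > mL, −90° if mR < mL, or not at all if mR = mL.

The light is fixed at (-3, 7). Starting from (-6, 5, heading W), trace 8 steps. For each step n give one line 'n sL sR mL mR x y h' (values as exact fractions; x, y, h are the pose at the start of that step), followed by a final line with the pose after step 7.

n=0: pose=(-6,5,W); sL=45/17, sR=45/13; mL=90/221, mR=-45/13; mL+mR=-675/221 → advance -1; mR−mL=-855/221 → turn -1·90°
n=1: pose=(-5,5,N); sL=10, sR=90; mL=40, mR=-90; mL+mR=-50 → advance -1; mR−mL=-130 → turn -1·90°
n=2: pose=(-5,4,E); sL=45/2, sR=45/8; mL=-135/16, mR=-45/8; mL+mR=-225/16 → advance -1; mR−mL=45/16 → turn +1·90°
n=3: pose=(-6,4,N); sL=90/17, sR=18; mL=108/17, mR=-18; mL+mR=-198/17 → advance -1; mR−mL=-414/17 → turn -1·90°
n=4: pose=(-6,3,E); sL=9, sR=45/13; mL=-36/13, mR=-45/13; mL+mR=-81/13 → advance -1; mR−mL=-9/13 → turn -1·90°
n=5: pose=(-7,3,S); sL=2, sR=90/61; mL=-16/61, mR=-90/61; mL+mR=-106/61 → advance -1; mR−mL=-74/61 → turn -1·90°
n=6: pose=(-7,4,W); sL=45/26, sR=9/4; mL=27/104, mR=-9/4; mL+mR=-207/104 → advance -1; mR−mL=-261/104 → turn -1·90°
n=7: pose=(-6,4,N); sL=90/17, sR=18; mL=108/17, mR=-18; mL+mR=-198/17 → advance -1; mR−mL=-414/17 → turn -1·90°

0 45/17 45/13 90/221 -45/13 -6 5 W
1 10 90 40 -90 -5 5 N
2 45/2 45/8 -135/16 -45/8 -5 4 E
3 90/17 18 108/17 -18 -6 4 N
4 9 45/13 -36/13 -45/13 -6 3 E
5 2 90/61 -16/61 -90/61 -7 3 S
6 45/26 9/4 27/104 -9/4 -7 4 W
7 90/17 18 108/17 -18 -6 4 N
final -6 3 E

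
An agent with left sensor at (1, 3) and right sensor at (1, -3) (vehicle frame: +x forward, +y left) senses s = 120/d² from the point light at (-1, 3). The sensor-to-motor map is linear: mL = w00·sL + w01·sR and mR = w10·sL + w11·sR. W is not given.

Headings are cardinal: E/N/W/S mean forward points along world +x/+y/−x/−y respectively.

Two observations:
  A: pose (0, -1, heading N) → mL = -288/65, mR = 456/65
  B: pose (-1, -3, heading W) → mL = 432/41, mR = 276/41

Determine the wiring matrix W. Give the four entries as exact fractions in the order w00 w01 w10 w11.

obs A: pose=(0,-1,N) → sL=120/13, sR=24/5, mL=-288/65, mR=456/65
obs B: pose=(-1,-3,W) → sL=60/41, sR=12, mL=432/41, mR=276/41
sensor matrix S = [[120/13, 24/5], [60/41, 12]]; det S = 55296/533
solve [mL_A; mL_B] = S·[w00; w01] and [mR_A; mR_B] = S·[w10; w11]:
  w00 = -1, w01 = 1, w10 = 1/2, w11 = 1/2

-1 1 1/2 1/2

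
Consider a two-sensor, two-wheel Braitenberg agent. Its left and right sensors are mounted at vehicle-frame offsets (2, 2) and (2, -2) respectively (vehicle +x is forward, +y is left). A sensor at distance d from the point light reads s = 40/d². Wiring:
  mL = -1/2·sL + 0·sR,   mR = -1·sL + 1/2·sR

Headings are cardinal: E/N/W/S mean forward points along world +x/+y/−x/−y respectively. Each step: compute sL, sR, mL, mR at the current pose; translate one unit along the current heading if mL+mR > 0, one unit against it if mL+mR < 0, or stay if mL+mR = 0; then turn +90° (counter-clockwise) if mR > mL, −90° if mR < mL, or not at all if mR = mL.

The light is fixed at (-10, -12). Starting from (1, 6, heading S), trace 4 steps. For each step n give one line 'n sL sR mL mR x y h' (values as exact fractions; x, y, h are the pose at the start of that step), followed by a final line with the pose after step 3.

n=0: pose=(1,6,S); sL=8/85, sR=40/337; mL=-4/85, mR=-996/28645; mL+mR=-2344/28645 → advance -1; mR−mL=352/28645 → turn +1·90°
n=1: pose=(1,7,E); sL=4/61, sR=20/229; mL=-2/61, mR=-306/13969; mL+mR=-764/13969 → advance -1; mR−mL=152/13969 → turn +1·90°
n=2: pose=(0,7,N); sL=8/101, sR=8/117; mL=-4/101, mR=-532/11817; mL+mR=-1000/11817 → advance -1; mR−mL=-64/11817 → turn -1·90°
n=3: pose=(0,6,E); sL=5/68, sR=1/10; mL=-5/136, mR=-2/85; mL+mR=-41/680 → advance -1; mR−mL=9/680 → turn +1·90°

0 8/85 40/337 -4/85 -996/28645 1 6 S
1 4/61 20/229 -2/61 -306/13969 1 7 E
2 8/101 8/117 -4/101 -532/11817 0 7 N
3 5/68 1/10 -5/136 -2/85 0 6 E
final -1 6 N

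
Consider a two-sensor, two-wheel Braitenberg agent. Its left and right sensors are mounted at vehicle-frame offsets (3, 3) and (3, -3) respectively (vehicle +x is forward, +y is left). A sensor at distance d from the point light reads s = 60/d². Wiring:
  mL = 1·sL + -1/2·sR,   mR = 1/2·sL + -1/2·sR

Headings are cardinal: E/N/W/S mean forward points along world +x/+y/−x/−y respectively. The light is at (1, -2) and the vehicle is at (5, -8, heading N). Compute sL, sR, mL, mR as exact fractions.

left sensor world pos  = (2, -5); dL² = 10
right sensor world pos = (8, -5); dR² = 58
sL = 60/10 = 6
sR = 60/58 = 30/29
mL = 1·sL + -1/2·sR = 159/29
mR = 1/2·sL + -1/2·sR = 72/29

6 30/29 159/29 72/29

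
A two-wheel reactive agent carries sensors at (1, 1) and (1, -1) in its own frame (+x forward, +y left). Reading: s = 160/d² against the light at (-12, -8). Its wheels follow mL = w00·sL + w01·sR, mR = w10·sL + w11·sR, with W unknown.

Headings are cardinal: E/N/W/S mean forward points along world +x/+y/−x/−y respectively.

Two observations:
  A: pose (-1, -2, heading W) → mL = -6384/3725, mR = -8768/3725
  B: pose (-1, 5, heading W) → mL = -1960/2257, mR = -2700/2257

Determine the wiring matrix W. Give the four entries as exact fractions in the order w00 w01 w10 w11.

-1/2 -1 -1 -1

obs A: pose=(-1,-2,W) → sL=32/25, sR=160/149, mL=-6384/3725, mR=-8768/3725
obs B: pose=(-1,5,W) → sL=40/61, sR=20/37, mL=-1960/2257, mR=-2700/2257
sensor matrix S = [[32/25, 160/149], [40/61, 20/37]]; det S = -20608/1681465
solve [mL_A; mL_B] = S·[w00; w01] and [mR_A; mR_B] = S·[w10; w11]:
  w00 = -1/2, w01 = -1, w10 = -1, w11 = -1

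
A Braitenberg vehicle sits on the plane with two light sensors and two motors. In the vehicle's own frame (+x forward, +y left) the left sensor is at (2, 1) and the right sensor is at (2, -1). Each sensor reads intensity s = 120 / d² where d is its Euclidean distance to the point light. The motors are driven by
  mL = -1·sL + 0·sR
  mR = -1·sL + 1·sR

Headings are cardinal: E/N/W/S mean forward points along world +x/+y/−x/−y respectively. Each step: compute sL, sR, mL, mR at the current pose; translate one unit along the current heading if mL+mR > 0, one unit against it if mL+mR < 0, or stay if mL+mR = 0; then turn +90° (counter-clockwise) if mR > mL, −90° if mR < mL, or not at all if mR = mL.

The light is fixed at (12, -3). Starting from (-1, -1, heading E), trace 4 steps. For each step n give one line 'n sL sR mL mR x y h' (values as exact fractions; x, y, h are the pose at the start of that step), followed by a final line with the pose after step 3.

n=0: pose=(-1,-1,E); sL=12/13, sR=60/61; mL=-12/13, mR=48/793; mL+mR=-684/793 → advance -1; mR−mL=60/61 → turn +1·90°
n=1: pose=(-2,-1,N); sL=120/241, sR=24/37; mL=-120/241, mR=1344/8917; mL+mR=-3096/8917 → advance -1; mR−mL=24/37 → turn +1·90°
n=2: pose=(-2,-2,W); sL=15/32, sR=6/13; mL=-15/32, mR=-3/416; mL+mR=-99/208 → advance -1; mR−mL=6/13 → turn +1·90°
n=3: pose=(-1,-2,S); sL=24/29, sR=120/197; mL=-24/29, mR=-1248/5713; mL+mR=-5976/5713 → advance -1; mR−mL=120/197 → turn +1·90°

0 12/13 60/61 -12/13 48/793 -1 -1 E
1 120/241 24/37 -120/241 1344/8917 -2 -1 N
2 15/32 6/13 -15/32 -3/416 -2 -2 W
3 24/29 120/197 -24/29 -1248/5713 -1 -2 S
final -1 -1 E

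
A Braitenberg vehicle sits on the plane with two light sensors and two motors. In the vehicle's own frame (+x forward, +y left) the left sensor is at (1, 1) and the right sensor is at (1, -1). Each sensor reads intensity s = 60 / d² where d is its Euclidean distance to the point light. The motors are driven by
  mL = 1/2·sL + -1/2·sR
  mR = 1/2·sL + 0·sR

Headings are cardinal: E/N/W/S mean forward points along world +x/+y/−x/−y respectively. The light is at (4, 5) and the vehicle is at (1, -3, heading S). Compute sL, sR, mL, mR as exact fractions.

left sensor world pos  = (2, -4); dL² = 85
right sensor world pos = (0, -4); dR² = 97
sL = 60/85 = 12/17
sR = 60/97 = 60/97
mL = 1/2·sL + -1/2·sR = 72/1649
mR = 1/2·sL + 0·sR = 6/17

12/17 60/97 72/1649 6/17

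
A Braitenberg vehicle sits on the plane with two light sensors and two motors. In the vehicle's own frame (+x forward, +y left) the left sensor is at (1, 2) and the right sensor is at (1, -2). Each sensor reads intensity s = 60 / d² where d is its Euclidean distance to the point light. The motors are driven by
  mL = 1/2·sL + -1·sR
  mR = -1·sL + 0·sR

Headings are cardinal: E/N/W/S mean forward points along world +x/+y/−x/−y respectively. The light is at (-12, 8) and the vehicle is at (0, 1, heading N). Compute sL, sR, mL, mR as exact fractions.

15/34 15/58 -75/1972 -15/34

left sensor world pos  = (-2, 2); dL² = 136
right sensor world pos = (2, 2); dR² = 232
sL = 60/136 = 15/34
sR = 60/232 = 15/58
mL = 1/2·sL + -1·sR = -75/1972
mR = -1·sL + 0·sR = -15/34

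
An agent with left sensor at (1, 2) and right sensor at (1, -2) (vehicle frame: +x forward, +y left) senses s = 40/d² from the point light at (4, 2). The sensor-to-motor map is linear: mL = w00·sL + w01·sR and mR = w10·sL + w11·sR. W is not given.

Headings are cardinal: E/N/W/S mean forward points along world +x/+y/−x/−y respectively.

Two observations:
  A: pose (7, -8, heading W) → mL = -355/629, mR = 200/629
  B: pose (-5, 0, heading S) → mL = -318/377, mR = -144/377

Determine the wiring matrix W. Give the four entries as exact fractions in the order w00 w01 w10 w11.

-1 -1/2 -1 1

obs A: pose=(7,-8,W) → sL=10/37, sR=10/17, mL=-355/629, mR=200/629
obs B: pose=(-5,0,S) → sL=20/29, sR=4/13, mL=-318/377, mR=-144/377
sensor matrix S = [[10/37, 10/17], [20/29, 4/13]]; det S = -76480/237133
solve [mL_A; mL_B] = S·[w00; w01] and [mR_A; mR_B] = S·[w10; w11]:
  w00 = -1, w01 = -1/2, w10 = -1, w11 = 1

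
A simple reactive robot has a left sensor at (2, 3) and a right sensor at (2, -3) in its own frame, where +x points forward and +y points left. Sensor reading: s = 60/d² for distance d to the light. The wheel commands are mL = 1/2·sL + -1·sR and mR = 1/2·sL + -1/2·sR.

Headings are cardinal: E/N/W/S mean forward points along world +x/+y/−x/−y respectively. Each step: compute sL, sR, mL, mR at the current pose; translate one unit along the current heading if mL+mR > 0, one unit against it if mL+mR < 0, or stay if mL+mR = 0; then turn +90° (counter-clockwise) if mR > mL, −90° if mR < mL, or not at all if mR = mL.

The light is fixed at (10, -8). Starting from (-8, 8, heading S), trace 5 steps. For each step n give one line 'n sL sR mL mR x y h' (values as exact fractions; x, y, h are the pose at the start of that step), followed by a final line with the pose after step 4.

0 60/421 60/637 -6150/268177 6480/268177 -8 8 S
1 3/29 3/20 -57/580 -27/1160 -8 7 E
2 60/773 12/109 -6006/84257 -1368/84257 -9 7 N
3 30/281 6/73 -591/20513 252/20513 -9 6 W
4 20/123 4/39 -34/1599 16/533 -8 6 S
final -8 5 E

n=0: pose=(-8,8,S); sL=60/421, sR=60/637; mL=-6150/268177, mR=6480/268177; mL+mR=330/268177 → advance +1; mR−mL=30/637 → turn +1·90°
n=1: pose=(-8,7,E); sL=3/29, sR=3/20; mL=-57/580, mR=-27/1160; mL+mR=-141/1160 → advance -1; mR−mL=3/40 → turn +1·90°
n=2: pose=(-9,7,N); sL=60/773, sR=12/109; mL=-6006/84257, mR=-1368/84257; mL+mR=-7374/84257 → advance -1; mR−mL=6/109 → turn +1·90°
n=3: pose=(-9,6,W); sL=30/281, sR=6/73; mL=-591/20513, mR=252/20513; mL+mR=-339/20513 → advance -1; mR−mL=3/73 → turn +1·90°
n=4: pose=(-8,6,S); sL=20/123, sR=4/39; mL=-34/1599, mR=16/533; mL+mR=14/1599 → advance +1; mR−mL=2/39 → turn +1·90°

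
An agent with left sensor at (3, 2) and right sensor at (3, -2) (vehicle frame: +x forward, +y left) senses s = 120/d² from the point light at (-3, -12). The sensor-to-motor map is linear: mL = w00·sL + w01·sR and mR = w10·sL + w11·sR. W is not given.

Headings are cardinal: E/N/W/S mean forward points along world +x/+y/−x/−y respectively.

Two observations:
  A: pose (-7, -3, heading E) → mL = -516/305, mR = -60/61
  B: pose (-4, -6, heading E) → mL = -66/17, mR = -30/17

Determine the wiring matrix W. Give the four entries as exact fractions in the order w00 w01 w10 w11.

obs A: pose=(-7,-3,E) → sL=60/61, sR=12/5, mL=-516/305, mR=-60/61
obs B: pose=(-4,-6,E) → sL=30/17, sR=6, mL=-66/17, mR=-30/17
sensor matrix S = [[60/61, 12/5], [30/17, 6]]; det S = 1728/1037
solve [mL_A; mL_B] = S·[w00; w01] and [mR_A; mR_B] = S·[w10; w11]:
  w00 = -1/2, w01 = -1/2, w10 = -1, w11 = 0

-1/2 -1/2 -1 0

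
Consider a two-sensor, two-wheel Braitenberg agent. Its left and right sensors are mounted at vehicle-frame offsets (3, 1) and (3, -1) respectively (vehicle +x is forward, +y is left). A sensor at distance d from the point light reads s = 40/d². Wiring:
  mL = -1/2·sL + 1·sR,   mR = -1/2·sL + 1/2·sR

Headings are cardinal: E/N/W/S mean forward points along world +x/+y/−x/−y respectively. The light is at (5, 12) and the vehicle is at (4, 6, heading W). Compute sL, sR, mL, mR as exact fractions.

left sensor world pos  = (1, 5); dL² = 65
right sensor world pos = (1, 7); dR² = 41
sL = 40/65 = 8/13
sR = 40/41 = 40/41
mL = -1/2·sL + 1·sR = 356/533
mR = -1/2·sL + 1/2·sR = 96/533

8/13 40/41 356/533 96/533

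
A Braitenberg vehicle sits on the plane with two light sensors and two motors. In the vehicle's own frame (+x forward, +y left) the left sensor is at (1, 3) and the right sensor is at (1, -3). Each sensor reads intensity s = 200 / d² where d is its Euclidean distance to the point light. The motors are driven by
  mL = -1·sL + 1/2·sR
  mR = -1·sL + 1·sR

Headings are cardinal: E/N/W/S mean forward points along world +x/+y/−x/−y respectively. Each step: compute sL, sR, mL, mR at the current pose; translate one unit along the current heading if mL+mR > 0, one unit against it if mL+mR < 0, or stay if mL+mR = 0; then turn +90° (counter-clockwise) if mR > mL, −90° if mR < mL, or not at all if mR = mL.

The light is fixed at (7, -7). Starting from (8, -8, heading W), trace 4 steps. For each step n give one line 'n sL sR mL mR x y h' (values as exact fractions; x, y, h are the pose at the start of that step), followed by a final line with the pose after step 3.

0 25/2 50 25/2 75/2 8 -8 W
1 200/13 200/13 -100/13 0 7 -8 S
2 20 20 -10 0 7 -7 E
3 200/17 40 140/17 480/17 6 -7 N
final 6 -6 W

n=0: pose=(8,-8,W); sL=25/2, sR=50; mL=25/2, mR=75/2; mL+mR=50 → advance +1; mR−mL=25 → turn +1·90°
n=1: pose=(7,-8,S); sL=200/13, sR=200/13; mL=-100/13, mR=0; mL+mR=-100/13 → advance -1; mR−mL=100/13 → turn +1·90°
n=2: pose=(7,-7,E); sL=20, sR=20; mL=-10, mR=0; mL+mR=-10 → advance -1; mR−mL=10 → turn +1·90°
n=3: pose=(6,-7,N); sL=200/17, sR=40; mL=140/17, mR=480/17; mL+mR=620/17 → advance +1; mR−mL=20 → turn +1·90°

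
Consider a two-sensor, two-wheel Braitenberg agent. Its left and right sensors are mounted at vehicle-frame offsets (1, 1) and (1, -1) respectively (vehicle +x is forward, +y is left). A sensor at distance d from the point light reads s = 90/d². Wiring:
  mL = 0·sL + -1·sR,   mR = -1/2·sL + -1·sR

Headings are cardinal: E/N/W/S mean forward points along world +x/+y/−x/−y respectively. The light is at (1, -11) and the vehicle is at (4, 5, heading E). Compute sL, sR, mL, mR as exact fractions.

18/61 90/241 -90/241 -7659/14701

left sensor world pos  = (5, 6); dL² = 305
right sensor world pos = (5, 4); dR² = 241
sL = 90/305 = 18/61
sR = 90/241 = 90/241
mL = 0·sL + -1·sR = -90/241
mR = -1/2·sL + -1·sR = -7659/14701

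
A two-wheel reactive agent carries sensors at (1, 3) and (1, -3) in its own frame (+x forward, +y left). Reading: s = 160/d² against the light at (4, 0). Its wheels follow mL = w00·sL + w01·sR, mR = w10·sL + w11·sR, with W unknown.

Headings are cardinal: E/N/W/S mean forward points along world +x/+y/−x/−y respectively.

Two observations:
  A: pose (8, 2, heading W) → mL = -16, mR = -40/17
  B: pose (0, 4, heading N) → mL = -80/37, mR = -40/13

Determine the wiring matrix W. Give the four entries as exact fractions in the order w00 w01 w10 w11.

-1 0 0 -1/2

obs A: pose=(8,2,W) → sL=16, sR=80/17, mL=-16, mR=-40/17
obs B: pose=(0,4,N) → sL=80/37, sR=80/13, mL=-80/37, mR=-40/13
sensor matrix S = [[16, 80/17], [80/37, 80/13]]; det S = 721920/8177
solve [mL_A; mL_B] = S·[w00; w01] and [mR_A; mR_B] = S·[w10; w11]:
  w00 = -1, w01 = 0, w10 = 0, w11 = -1/2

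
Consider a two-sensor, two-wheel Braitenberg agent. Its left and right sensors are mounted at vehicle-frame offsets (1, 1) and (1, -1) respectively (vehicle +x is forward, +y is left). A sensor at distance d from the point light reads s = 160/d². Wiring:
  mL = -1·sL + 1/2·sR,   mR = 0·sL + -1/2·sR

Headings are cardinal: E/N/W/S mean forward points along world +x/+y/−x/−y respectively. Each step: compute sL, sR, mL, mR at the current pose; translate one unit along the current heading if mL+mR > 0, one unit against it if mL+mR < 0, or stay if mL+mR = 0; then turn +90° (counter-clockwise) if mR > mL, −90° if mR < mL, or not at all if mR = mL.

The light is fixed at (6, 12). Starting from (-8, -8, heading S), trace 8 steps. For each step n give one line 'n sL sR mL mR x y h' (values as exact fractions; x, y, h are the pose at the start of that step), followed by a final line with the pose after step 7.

0 16/61 80/333 -2888/20313 -40/333 -8 -8 S
1 160/493 160/569 -51600/280517 -80/569 -8 -7 E
2 8/29 4/13 -46/377 -2/13 -9 -7 N
3 160/557 160/637 -57360/354809 -80/637 -9 -8 E
4 16/65 80/293 -2088/19045 -40/293 -10 -8 N
5 32/125 160/709 -12688/88625 -80/709 -10 -9 E
6 40/181 10/41 -735/7421 -5/41 -11 -9 N
7 160/697 32/157 -13968/109429 -16/157 -11 -10 E
final -12 -10 N

n=0: pose=(-8,-8,S); sL=16/61, sR=80/333; mL=-2888/20313, mR=-40/333; mL+mR=-16/61 → advance -1; mR−mL=448/20313 → turn +1·90°
n=1: pose=(-8,-7,E); sL=160/493, sR=160/569; mL=-51600/280517, mR=-80/569; mL+mR=-160/493 → advance -1; mR−mL=12160/280517 → turn +1·90°
n=2: pose=(-9,-7,N); sL=8/29, sR=4/13; mL=-46/377, mR=-2/13; mL+mR=-8/29 → advance -1; mR−mL=-12/377 → turn -1·90°
n=3: pose=(-9,-8,E); sL=160/557, sR=160/637; mL=-57360/354809, mR=-80/637; mL+mR=-160/557 → advance -1; mR−mL=12800/354809 → turn +1·90°
n=4: pose=(-10,-8,N); sL=16/65, sR=80/293; mL=-2088/19045, mR=-40/293; mL+mR=-16/65 → advance -1; mR−mL=-512/19045 → turn -1·90°
n=5: pose=(-10,-9,E); sL=32/125, sR=160/709; mL=-12688/88625, mR=-80/709; mL+mR=-32/125 → advance -1; mR−mL=2688/88625 → turn +1·90°
n=6: pose=(-11,-9,N); sL=40/181, sR=10/41; mL=-735/7421, mR=-5/41; mL+mR=-40/181 → advance -1; mR−mL=-170/7421 → turn -1·90°
n=7: pose=(-11,-10,E); sL=160/697, sR=32/157; mL=-13968/109429, mR=-16/157; mL+mR=-160/697 → advance -1; mR−mL=2816/109429 → turn +1·90°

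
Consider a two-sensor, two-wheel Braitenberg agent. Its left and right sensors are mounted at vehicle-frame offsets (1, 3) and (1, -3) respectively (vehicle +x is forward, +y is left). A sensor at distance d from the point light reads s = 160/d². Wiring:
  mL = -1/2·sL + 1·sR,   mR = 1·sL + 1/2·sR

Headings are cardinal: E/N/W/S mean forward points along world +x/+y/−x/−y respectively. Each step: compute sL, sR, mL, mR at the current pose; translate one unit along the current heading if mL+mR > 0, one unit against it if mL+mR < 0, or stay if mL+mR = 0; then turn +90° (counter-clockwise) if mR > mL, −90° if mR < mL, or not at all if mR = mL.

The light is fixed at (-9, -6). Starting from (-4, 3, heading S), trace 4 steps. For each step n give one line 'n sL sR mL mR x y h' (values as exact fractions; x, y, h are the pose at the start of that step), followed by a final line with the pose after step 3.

n=0: pose=(-4,3,S); sL=5/4, sR=40/17; mL=235/136, mR=165/68; mL+mR=565/136 → advance +1; mR−mL=95/136 → turn +1·90°
n=1: pose=(-4,2,E); sL=160/157, sR=160/61; mL=20240/9577, mR=22320/9577; mL+mR=42560/9577 → advance +1; mR−mL=2080/9577 → turn +1·90°
n=2: pose=(-3,2,N); sL=16/9, sR=80/81; mL=8/81, mR=184/81; mL+mR=64/27 → advance +1; mR−mL=176/81 → turn +1·90°
n=3: pose=(-3,3,W); sL=160/61, sR=160/169; mL=-3760/10309, mR=31920/10309; mL+mR=28160/10309 → advance +1; mR−mL=35680/10309 → turn +1·90°

0 5/4 40/17 235/136 165/68 -4 3 S
1 160/157 160/61 20240/9577 22320/9577 -4 2 E
2 16/9 80/81 8/81 184/81 -3 2 N
3 160/61 160/169 -3760/10309 31920/10309 -3 3 W
final -4 3 S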